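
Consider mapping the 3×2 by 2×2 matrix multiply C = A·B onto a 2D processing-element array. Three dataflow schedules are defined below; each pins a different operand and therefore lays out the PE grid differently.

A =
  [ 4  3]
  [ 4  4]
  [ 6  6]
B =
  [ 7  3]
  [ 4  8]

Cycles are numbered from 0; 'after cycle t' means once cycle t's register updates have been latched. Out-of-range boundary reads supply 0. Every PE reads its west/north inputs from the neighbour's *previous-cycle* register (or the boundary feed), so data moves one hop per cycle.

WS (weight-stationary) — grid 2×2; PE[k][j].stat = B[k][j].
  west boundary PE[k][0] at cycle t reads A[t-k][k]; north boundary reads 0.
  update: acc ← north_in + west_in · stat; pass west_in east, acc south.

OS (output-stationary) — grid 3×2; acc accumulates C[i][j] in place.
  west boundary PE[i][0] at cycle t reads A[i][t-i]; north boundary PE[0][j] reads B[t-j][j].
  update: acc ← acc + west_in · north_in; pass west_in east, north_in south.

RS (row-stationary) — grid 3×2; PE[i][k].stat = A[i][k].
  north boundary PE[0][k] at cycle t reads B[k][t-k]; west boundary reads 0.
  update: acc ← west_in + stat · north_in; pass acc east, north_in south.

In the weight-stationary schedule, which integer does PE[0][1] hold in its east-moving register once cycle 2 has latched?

register = 4

Tracing WS — 2×2 array, target PE[0][1]:
  [0] (0,0) acc=28 (h:4 v:28)
  [0] (0,1) acc=0 (h:0 v:0)
  [1] (0,0) acc=28 (h:4 v:28)
  [1] (0,1) acc=12 (h:4 v:12)
  [2] (0,0) acc=42 (h:6 v:42)
  [2] (0,1) acc=12 (h:4 v:12)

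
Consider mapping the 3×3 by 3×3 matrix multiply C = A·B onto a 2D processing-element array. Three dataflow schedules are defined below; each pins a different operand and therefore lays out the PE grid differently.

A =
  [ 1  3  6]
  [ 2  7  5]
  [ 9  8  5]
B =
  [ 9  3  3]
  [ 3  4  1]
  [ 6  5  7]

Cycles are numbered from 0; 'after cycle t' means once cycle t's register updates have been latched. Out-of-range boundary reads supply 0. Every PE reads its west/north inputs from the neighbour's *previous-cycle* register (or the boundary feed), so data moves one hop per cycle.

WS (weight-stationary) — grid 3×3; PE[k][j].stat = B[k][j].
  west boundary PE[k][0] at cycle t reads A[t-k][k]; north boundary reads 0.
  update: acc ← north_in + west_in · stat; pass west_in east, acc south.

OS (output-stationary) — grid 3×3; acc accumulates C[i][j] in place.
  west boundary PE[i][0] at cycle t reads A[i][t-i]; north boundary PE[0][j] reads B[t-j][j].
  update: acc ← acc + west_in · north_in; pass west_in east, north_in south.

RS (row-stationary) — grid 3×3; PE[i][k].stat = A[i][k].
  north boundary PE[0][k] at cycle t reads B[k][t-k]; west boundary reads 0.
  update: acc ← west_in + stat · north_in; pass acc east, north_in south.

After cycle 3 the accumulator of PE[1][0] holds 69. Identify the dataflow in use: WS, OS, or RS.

— WS: 3×3; PE[1][0] trace:
  @0  [1,0]  acc 0  |  →0  ↓0
  @1  [1,0]  acc 18  |  →3  ↓18
  @2  [1,0]  acc 39  |  →7  ↓39
  @3  [1,0]  acc 105  |  →8  ↓105
— OS: 3×3; PE[1][0] trace:
  @0  [1,0]  acc 0  |  →0  ↓0
  @1  [1,0]  acc 18  |  →2  ↓9
  @2  [1,0]  acc 39  |  →7  ↓3
  @3  [1,0]  acc 69  |  →5  ↓6
— RS: 3×3; PE[1][0] trace:
  @0  [1,0]  acc 0  |  →0  ↓0
  @1  [1,0]  acc 18  |  →18  ↓9
  @2  [1,0]  acc 6  |  →6  ↓3
  @3  [1,0]  acc 6  |  →6  ↓3

dataflow = OS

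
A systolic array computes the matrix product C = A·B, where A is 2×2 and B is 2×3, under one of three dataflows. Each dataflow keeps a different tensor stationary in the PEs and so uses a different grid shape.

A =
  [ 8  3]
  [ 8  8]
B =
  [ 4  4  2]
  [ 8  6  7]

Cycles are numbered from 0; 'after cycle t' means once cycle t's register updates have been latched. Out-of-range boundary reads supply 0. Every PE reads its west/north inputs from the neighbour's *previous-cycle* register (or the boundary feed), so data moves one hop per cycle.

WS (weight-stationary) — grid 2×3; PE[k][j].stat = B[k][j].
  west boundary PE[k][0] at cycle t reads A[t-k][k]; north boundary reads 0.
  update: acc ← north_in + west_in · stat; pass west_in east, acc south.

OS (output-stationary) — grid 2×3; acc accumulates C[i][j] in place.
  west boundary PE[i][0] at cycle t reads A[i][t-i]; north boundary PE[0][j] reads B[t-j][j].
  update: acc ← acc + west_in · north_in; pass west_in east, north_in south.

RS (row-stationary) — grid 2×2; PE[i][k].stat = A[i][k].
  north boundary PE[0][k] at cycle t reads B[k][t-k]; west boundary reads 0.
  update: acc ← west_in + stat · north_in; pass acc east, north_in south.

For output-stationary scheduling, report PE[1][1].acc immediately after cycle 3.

Tracing OS — 2×3 array, target PE[1][1]:
  [0] (0,1) acc=0 (h:0 v:0)
  [0] (1,0) acc=0 (h:0 v:0)
  [0] (1,1) acc=0 (h:0 v:0)
  [1] (0,1) acc=32 (h:8 v:4)
  [1] (1,0) acc=32 (h:8 v:4)
  [1] (1,1) acc=0 (h:0 v:0)
  [2] (0,1) acc=50 (h:3 v:6)
  [2] (1,0) acc=96 (h:8 v:8)
  [2] (1,1) acc=32 (h:8 v:4)
  [3] (0,1) acc=50 (h:0 v:0)
  [3] (1,0) acc=96 (h:0 v:0)
  [3] (1,1) acc=80 (h:8 v:6)

PE[1][1].acc = 80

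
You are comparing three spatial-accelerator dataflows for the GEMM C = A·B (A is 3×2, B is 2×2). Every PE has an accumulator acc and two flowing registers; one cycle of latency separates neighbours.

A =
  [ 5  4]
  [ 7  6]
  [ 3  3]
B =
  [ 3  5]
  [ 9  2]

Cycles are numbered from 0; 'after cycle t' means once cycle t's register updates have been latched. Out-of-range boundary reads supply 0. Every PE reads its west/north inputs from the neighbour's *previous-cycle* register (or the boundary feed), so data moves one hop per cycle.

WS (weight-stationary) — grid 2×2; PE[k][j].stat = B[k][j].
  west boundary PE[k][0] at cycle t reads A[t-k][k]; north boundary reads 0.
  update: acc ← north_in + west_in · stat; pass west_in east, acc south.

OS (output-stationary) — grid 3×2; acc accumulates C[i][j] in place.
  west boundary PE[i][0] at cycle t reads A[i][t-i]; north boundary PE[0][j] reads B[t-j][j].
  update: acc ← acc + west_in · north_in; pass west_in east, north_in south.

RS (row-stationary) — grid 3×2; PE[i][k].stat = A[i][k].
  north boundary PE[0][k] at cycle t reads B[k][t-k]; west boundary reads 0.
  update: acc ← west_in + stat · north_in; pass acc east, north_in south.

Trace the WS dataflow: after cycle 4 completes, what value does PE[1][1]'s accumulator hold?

PE[1][1].acc = 21

WS 2×2: PE[1][1] cycle-by-cycle (with neighbour feeds):
  t=0 PE[0][1]: acc=0 h=0 v=0
  t=0 PE[1][0]: acc=0 h=0 v=0
  t=0 PE[1][1]: acc=0 h=0 v=0
  t=1 PE[0][1]: acc=25 h=5 v=25
  t=1 PE[1][0]: acc=51 h=4 v=51
  t=1 PE[1][1]: acc=0 h=0 v=0
  t=2 PE[0][1]: acc=35 h=7 v=35
  t=2 PE[1][0]: acc=75 h=6 v=75
  t=2 PE[1][1]: acc=33 h=4 v=33
  t=3 PE[0][1]: acc=15 h=3 v=15
  t=3 PE[1][0]: acc=36 h=3 v=36
  t=3 PE[1][1]: acc=47 h=6 v=47
  t=4 PE[0][1]: acc=0 h=0 v=0
  t=4 PE[1][0]: acc=0 h=0 v=0
  t=4 PE[1][1]: acc=21 h=3 v=21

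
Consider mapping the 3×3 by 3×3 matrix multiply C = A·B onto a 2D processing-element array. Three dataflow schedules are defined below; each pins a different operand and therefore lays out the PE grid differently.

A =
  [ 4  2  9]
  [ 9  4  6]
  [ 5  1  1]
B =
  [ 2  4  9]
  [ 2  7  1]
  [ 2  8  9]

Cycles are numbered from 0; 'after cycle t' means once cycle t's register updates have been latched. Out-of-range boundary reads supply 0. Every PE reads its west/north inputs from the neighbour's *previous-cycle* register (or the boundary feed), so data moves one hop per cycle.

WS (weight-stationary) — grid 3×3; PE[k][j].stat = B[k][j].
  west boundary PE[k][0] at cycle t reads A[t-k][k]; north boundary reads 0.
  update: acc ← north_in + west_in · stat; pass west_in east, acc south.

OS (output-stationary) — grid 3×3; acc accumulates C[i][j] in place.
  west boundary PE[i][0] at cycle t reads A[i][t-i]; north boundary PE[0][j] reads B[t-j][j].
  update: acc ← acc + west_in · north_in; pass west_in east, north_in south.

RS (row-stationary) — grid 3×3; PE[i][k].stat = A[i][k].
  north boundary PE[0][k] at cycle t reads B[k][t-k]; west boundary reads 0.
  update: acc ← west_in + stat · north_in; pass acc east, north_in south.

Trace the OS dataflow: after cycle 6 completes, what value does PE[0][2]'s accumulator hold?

Tracing OS — 3×3 array, target PE[0][2]:
  c0 r0c1: 0 / 0 / 0
  c0 r0c2: 0 / 0 / 0
  c1 r0c1: 16 / 4 / 4
  c1 r0c2: 0 / 0 / 0
  c2 r0c1: 30 / 2 / 7
  c2 r0c2: 36 / 4 / 9
  c3 r0c1: 102 / 9 / 8
  c3 r0c2: 38 / 2 / 1
  c4 r0c1: 102 / 0 / 0
  c4 r0c2: 119 / 9 / 9
  c5 r0c1: 102 / 0 / 0
  c5 r0c2: 119 / 0 / 0
  c6 r0c1: 102 / 0 / 0
  c6 r0c2: 119 / 0 / 0

PE[0][2].acc = 119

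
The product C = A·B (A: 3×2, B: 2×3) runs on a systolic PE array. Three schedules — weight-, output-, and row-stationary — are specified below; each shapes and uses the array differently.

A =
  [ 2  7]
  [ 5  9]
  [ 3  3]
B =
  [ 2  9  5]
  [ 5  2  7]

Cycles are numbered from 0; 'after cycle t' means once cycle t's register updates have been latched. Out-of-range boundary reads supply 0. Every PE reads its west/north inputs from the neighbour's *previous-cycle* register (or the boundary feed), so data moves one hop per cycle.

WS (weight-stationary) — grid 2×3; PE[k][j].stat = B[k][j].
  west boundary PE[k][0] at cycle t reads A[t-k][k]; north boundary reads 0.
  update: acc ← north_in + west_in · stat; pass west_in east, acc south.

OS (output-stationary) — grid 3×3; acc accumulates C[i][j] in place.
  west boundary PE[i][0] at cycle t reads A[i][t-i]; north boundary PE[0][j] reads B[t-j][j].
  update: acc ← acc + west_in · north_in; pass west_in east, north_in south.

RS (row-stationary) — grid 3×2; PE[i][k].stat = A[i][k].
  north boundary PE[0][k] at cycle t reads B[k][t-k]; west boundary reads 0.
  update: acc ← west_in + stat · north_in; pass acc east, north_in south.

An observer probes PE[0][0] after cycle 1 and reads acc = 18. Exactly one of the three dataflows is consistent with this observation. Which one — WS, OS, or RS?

dataflow = RS

— WS: 2×3; PE[0][0] trace:
  @0  [0,0]  acc 4  |  →2  ↓4
  @1  [0,0]  acc 10  |  →5  ↓10
— OS: 3×3; PE[0][0] trace:
  @0  [0,0]  acc 4  |  →2  ↓2
  @1  [0,0]  acc 39  |  →7  ↓5
— RS: 3×2; PE[0][0] trace:
  @0  [0,0]  acc 4  |  →4  ↓2
  @1  [0,0]  acc 18  |  →18  ↓9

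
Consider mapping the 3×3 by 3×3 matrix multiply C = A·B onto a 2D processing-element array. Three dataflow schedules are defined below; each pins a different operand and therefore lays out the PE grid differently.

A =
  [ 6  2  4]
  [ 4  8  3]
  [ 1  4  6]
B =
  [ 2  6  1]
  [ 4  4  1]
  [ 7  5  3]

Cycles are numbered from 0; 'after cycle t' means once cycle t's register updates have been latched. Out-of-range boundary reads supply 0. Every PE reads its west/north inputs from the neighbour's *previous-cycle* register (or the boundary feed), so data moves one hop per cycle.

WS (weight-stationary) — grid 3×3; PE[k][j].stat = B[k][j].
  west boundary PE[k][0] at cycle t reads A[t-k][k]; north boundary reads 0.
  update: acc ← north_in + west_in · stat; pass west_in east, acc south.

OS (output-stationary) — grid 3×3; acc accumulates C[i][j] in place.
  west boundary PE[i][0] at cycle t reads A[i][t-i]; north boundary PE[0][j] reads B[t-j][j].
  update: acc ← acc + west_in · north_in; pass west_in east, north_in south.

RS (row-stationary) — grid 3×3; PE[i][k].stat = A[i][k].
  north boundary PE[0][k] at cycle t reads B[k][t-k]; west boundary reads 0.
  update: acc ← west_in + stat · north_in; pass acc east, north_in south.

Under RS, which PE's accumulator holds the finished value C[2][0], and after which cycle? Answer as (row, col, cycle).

RS — PE[2][2] is where C[2][0] collects:
  [0] (2,2) acc=0 (h:0 v:0)
  [1] (2,2) acc=0 (h:0 v:0)
  [2] (2,2) acc=0 (h:0 v:0)
  [3] (2,2) acc=0 (h:0 v:0)
  [4] (2,2) acc=60 (h:60 v:7)

(row, col, cycle) = (2, 2, 4)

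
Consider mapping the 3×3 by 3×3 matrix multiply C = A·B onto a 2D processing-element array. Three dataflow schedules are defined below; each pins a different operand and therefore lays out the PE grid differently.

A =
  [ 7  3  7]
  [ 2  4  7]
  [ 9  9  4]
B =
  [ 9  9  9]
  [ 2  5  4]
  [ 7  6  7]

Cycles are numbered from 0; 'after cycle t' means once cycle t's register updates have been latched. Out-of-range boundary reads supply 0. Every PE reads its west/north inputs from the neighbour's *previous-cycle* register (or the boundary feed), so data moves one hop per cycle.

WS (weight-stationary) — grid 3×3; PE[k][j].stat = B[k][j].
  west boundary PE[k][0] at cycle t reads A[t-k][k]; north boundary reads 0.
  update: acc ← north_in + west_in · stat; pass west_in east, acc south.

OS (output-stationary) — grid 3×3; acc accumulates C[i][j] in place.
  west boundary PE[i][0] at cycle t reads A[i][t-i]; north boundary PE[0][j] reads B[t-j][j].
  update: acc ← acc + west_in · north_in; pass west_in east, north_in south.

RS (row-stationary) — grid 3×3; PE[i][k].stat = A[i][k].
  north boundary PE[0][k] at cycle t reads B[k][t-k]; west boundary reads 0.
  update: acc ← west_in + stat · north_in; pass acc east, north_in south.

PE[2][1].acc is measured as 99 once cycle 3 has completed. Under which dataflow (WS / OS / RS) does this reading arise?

Under WS (3×3), PE[2][1]:
  t=0 PE[2][1]: acc=0 h=0 v=0
  t=1 PE[2][1]: acc=0 h=0 v=0
  t=2 PE[2][1]: acc=0 h=0 v=0
  t=3 PE[2][1]: acc=120 h=7 v=120
Under OS (3×3), PE[2][1]:
  t=0 PE[2][1]: acc=0 h=0 v=0
  t=1 PE[2][1]: acc=0 h=0 v=0
  t=2 PE[2][1]: acc=0 h=0 v=0
  t=3 PE[2][1]: acc=81 h=9 v=9
Under RS (3×3), PE[2][1]:
  t=0 PE[2][1]: acc=0 h=0 v=0
  t=1 PE[2][1]: acc=0 h=0 v=0
  t=2 PE[2][1]: acc=0 h=0 v=0
  t=3 PE[2][1]: acc=99 h=99 v=2

dataflow = RS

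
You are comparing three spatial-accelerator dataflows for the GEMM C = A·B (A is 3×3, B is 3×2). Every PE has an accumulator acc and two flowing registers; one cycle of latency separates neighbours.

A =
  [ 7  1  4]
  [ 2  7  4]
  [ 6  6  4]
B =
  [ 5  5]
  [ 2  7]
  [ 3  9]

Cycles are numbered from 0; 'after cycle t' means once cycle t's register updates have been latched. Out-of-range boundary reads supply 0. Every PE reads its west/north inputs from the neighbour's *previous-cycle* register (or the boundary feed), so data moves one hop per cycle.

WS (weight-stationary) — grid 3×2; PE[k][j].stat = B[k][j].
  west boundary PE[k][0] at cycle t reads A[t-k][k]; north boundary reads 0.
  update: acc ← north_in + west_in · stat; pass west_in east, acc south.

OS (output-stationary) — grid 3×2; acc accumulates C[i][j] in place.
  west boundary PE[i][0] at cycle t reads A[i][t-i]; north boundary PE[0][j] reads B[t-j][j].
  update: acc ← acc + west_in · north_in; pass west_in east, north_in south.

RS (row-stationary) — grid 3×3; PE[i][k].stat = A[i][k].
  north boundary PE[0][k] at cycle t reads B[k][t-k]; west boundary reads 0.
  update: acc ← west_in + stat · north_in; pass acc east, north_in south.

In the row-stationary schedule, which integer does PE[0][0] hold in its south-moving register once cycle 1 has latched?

register = 5

Tracing RS — 3×3 array, target PE[0][0]:
  cycle 0: PE[0][0] → acc 35, east 35, south 5
  cycle 1: PE[0][0] → acc 35, east 35, south 5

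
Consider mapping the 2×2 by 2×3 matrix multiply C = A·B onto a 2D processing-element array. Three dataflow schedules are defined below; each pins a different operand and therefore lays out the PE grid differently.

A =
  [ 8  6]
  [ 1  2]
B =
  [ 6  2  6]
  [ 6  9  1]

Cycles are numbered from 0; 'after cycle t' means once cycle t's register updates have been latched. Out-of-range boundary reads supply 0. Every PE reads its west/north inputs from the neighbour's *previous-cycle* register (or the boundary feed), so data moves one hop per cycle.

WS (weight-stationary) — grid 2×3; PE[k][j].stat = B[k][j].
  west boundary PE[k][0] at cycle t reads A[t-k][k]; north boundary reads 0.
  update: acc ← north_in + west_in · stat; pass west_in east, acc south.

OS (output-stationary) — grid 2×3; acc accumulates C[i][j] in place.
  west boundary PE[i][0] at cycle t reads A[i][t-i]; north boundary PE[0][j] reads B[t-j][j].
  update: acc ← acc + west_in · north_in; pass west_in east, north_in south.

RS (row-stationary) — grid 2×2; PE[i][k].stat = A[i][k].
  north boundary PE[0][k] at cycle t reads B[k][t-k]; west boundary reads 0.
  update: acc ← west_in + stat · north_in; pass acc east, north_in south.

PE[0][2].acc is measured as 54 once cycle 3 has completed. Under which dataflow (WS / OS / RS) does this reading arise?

dataflow = OS

Under WS (2×3), PE[0][2]:
  [0] (0,2) acc=0 (h:0 v:0)
  [1] (0,2) acc=0 (h:0 v:0)
  [2] (0,2) acc=48 (h:8 v:48)
  [3] (0,2) acc=6 (h:1 v:6)
Under OS (2×3), PE[0][2]:
  [0] (0,2) acc=0 (h:0 v:0)
  [1] (0,2) acc=0 (h:0 v:0)
  [2] (0,2) acc=48 (h:8 v:6)
  [3] (0,2) acc=54 (h:6 v:1)
— RS: 2×2 array has no PE[0][2].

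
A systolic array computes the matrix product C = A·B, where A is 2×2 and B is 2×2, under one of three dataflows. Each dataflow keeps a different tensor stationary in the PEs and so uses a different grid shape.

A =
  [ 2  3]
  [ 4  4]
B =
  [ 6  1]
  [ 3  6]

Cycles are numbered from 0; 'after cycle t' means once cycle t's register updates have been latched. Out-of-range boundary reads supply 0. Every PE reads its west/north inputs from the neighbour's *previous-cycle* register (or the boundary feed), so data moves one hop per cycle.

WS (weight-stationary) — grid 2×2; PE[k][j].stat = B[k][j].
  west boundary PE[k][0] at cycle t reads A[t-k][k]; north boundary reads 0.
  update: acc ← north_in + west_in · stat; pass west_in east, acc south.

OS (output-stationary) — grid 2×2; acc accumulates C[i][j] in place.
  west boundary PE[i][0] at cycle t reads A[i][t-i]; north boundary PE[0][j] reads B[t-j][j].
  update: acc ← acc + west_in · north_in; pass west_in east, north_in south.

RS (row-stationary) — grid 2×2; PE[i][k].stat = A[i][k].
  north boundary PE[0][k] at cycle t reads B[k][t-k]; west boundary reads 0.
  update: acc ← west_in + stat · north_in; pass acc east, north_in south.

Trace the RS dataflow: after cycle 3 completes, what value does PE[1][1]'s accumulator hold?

PE[1][1].acc = 28

RS 2×2: PE[1][1] cycle-by-cycle (with neighbour feeds):
  c0 r0c1: 0 / 0 / 0
  c0 r1c0: 0 / 0 / 0
  c0 r1c1: 0 / 0 / 0
  c1 r0c1: 21 / 21 / 3
  c1 r1c0: 24 / 24 / 6
  c1 r1c1: 0 / 0 / 0
  c2 r0c1: 20 / 20 / 6
  c2 r1c0: 4 / 4 / 1
  c2 r1c1: 36 / 36 / 3
  c3 r0c1: 0 / 0 / 0
  c3 r1c0: 0 / 0 / 0
  c3 r1c1: 28 / 28 / 6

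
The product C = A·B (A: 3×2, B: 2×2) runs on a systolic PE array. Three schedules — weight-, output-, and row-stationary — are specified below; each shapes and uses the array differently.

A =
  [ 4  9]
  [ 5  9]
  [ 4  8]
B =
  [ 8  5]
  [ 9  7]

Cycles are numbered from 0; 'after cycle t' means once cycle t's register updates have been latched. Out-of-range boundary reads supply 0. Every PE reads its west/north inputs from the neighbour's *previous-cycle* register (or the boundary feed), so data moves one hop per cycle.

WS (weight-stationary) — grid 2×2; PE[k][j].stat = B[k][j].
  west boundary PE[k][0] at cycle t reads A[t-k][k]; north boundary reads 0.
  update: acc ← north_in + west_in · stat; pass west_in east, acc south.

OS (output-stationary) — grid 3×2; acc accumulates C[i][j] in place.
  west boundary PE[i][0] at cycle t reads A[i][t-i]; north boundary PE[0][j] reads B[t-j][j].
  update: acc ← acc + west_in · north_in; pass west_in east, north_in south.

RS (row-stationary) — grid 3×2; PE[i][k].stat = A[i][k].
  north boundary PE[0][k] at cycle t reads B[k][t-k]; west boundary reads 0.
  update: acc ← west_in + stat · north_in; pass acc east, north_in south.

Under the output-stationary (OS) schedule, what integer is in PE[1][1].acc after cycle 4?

PE[1][1].acc = 88

OS on a 3×2 grid — tracing PE[1][1] and its feeders:
  c0 r0c1: 0 / 0 / 0
  c0 r1c0: 0 / 0 / 0
  c0 r1c1: 0 / 0 / 0
  c1 r0c1: 20 / 4 / 5
  c1 r1c0: 40 / 5 / 8
  c1 r1c1: 0 / 0 / 0
  c2 r0c1: 83 / 9 / 7
  c2 r1c0: 121 / 9 / 9
  c2 r1c1: 25 / 5 / 5
  c3 r0c1: 83 / 0 / 0
  c3 r1c0: 121 / 0 / 0
  c3 r1c1: 88 / 9 / 7
  c4 r0c1: 83 / 0 / 0
  c4 r1c0: 121 / 0 / 0
  c4 r1c1: 88 / 0 / 0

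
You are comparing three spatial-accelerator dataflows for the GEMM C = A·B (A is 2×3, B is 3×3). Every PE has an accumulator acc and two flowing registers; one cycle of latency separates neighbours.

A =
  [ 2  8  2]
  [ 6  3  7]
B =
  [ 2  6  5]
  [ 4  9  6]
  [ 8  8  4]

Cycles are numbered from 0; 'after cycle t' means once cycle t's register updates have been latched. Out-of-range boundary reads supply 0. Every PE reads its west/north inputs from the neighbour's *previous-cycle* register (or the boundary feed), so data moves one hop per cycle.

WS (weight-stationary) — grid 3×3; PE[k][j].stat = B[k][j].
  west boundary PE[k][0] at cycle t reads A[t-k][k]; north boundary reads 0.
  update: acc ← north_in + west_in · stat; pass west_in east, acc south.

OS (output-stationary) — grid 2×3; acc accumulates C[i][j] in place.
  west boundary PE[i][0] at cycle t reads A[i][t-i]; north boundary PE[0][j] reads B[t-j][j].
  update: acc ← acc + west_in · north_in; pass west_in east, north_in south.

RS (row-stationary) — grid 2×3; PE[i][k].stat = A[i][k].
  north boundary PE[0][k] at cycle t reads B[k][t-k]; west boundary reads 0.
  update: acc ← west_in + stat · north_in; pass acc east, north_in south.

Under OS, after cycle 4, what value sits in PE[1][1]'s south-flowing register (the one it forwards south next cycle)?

OS (2×3). Following PE[1][1] plus its west/north inputs:
  cycle 0: PE[0][1] → acc 0, east 0, south 0
  cycle 0: PE[1][0] → acc 0, east 0, south 0
  cycle 0: PE[1][1] → acc 0, east 0, south 0
  cycle 1: PE[0][1] → acc 12, east 2, south 6
  cycle 1: PE[1][0] → acc 12, east 6, south 2
  cycle 1: PE[1][1] → acc 0, east 0, south 0
  cycle 2: PE[0][1] → acc 84, east 8, south 9
  cycle 2: PE[1][0] → acc 24, east 3, south 4
  cycle 2: PE[1][1] → acc 36, east 6, south 6
  cycle 3: PE[0][1] → acc 100, east 2, south 8
  cycle 3: PE[1][0] → acc 80, east 7, south 8
  cycle 3: PE[1][1] → acc 63, east 3, south 9
  cycle 4: PE[0][1] → acc 100, east 0, south 0
  cycle 4: PE[1][0] → acc 80, east 0, south 0
  cycle 4: PE[1][1] → acc 119, east 7, south 8

register = 8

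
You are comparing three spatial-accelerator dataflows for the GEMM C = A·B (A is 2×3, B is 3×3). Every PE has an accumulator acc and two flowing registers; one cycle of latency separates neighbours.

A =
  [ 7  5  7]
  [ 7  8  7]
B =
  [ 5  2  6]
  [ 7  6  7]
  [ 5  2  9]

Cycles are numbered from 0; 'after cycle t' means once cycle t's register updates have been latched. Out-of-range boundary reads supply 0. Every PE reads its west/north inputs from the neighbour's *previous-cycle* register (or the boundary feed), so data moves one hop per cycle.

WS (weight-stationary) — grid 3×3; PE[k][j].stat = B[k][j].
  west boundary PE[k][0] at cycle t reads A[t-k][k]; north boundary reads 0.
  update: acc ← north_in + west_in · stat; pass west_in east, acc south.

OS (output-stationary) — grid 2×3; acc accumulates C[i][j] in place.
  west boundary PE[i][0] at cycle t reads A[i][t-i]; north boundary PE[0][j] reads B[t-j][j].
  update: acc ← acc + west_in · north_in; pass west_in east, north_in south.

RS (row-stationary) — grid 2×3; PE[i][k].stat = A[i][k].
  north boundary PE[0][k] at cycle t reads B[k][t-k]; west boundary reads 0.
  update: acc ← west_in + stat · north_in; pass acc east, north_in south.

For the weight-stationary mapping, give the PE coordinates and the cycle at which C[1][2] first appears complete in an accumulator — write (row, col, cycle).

Under WS, C[1][2] lands at PE[2][2]:
  c0 r2c2: 0 / 0 / 0
  c1 r2c2: 0 / 0 / 0
  c2 r2c2: 0 / 0 / 0
  c3 r2c2: 0 / 0 / 0
  c4 r2c2: 140 / 7 / 140
  c5 r2c2: 161 / 7 / 161

(row, col, cycle) = (2, 2, 5)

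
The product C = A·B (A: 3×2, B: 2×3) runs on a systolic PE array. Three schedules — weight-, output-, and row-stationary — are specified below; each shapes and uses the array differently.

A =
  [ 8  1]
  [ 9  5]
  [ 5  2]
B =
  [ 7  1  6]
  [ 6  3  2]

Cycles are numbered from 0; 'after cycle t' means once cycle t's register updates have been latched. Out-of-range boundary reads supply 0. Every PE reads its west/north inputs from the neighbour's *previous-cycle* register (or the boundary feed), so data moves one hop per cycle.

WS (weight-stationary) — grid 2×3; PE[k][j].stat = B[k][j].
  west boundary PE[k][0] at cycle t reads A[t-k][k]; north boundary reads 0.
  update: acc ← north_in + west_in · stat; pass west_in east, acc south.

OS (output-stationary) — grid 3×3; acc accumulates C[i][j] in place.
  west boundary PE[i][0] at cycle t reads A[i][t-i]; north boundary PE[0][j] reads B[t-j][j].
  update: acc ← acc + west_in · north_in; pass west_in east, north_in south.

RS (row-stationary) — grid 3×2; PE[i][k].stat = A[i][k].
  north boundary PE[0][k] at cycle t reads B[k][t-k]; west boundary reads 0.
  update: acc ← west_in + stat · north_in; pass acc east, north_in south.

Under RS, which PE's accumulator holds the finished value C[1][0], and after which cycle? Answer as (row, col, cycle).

(row, col, cycle) = (1, 1, 2)

RS — PE[1][1] is where C[1][0] collects:
  t=0 PE[1][1]: acc=0 h=0 v=0
  t=1 PE[1][1]: acc=0 h=0 v=0
  t=2 PE[1][1]: acc=93 h=93 v=6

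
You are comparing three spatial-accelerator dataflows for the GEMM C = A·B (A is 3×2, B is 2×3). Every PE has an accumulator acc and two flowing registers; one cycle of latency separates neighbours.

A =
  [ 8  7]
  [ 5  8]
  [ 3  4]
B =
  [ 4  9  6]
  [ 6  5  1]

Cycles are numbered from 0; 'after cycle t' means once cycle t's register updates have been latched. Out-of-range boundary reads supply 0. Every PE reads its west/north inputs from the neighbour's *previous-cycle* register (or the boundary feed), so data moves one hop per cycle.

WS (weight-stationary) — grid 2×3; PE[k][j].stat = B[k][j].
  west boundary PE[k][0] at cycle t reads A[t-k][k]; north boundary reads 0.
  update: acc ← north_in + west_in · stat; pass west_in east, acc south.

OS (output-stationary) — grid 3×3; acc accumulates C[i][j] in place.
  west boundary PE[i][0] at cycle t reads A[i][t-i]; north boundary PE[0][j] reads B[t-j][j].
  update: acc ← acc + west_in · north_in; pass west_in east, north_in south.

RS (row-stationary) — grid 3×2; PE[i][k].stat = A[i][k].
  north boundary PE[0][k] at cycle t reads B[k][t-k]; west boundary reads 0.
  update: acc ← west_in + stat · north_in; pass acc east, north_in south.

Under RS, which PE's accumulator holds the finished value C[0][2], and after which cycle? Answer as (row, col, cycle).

(row, col, cycle) = (0, 1, 3)

RS: C[0][2] accumulates in PE[0][1]:
  [0] (0,1) acc=0 (h:0 v:0)
  [1] (0,1) acc=74 (h:74 v:6)
  [2] (0,1) acc=107 (h:107 v:5)
  [3] (0,1) acc=55 (h:55 v:1)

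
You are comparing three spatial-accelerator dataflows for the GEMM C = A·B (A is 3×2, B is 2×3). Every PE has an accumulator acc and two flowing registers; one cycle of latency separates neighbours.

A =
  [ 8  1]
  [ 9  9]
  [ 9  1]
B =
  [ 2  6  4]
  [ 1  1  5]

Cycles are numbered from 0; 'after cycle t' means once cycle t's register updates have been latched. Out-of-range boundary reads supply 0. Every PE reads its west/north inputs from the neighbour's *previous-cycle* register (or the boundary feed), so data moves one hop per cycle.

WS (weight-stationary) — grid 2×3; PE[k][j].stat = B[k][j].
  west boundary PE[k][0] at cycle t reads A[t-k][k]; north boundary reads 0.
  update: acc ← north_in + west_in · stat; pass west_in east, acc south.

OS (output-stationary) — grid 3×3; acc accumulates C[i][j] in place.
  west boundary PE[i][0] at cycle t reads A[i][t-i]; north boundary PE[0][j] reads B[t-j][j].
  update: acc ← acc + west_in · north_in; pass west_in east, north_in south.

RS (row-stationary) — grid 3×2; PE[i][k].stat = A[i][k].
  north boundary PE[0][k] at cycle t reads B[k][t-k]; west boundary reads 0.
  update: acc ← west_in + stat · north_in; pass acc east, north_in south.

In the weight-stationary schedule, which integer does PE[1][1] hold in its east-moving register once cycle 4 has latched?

Tracing WS — 2×3 array, target PE[1][1]:
  cycle 0: PE[0][1] → acc 0, east 0, south 0
  cycle 0: PE[1][0] → acc 0, east 0, south 0
  cycle 0: PE[1][1] → acc 0, east 0, south 0
  cycle 1: PE[0][1] → acc 48, east 8, south 48
  cycle 1: PE[1][0] → acc 17, east 1, south 17
  cycle 1: PE[1][1] → acc 0, east 0, south 0
  cycle 2: PE[0][1] → acc 54, east 9, south 54
  cycle 2: PE[1][0] → acc 27, east 9, south 27
  cycle 2: PE[1][1] → acc 49, east 1, south 49
  cycle 3: PE[0][1] → acc 54, east 9, south 54
  cycle 3: PE[1][0] → acc 19, east 1, south 19
  cycle 3: PE[1][1] → acc 63, east 9, south 63
  cycle 4: PE[0][1] → acc 0, east 0, south 0
  cycle 4: PE[1][0] → acc 0, east 0, south 0
  cycle 4: PE[1][1] → acc 55, east 1, south 55

register = 1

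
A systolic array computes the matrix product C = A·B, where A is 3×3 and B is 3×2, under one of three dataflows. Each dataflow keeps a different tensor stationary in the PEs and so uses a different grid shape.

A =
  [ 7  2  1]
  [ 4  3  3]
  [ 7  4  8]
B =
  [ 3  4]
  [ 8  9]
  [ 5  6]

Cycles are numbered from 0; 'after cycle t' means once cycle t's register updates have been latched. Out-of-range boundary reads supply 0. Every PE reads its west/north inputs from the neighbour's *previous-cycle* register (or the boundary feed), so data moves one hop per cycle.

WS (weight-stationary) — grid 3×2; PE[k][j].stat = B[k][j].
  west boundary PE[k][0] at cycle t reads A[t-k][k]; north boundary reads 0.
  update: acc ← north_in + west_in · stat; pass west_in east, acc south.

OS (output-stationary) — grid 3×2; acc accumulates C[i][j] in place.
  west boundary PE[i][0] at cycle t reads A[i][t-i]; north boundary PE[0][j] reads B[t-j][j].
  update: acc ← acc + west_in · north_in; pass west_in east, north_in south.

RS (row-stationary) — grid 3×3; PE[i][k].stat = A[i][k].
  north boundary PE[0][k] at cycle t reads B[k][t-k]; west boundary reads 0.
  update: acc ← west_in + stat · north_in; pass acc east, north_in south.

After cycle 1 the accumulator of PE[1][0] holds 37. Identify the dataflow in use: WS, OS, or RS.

Under WS (3×2), PE[1][0]:
  t=0 PE[1][0]: acc=0 h=0 v=0
  t=1 PE[1][0]: acc=37 h=2 v=37
Under OS (3×2), PE[1][0]:
  t=0 PE[1][0]: acc=0 h=0 v=0
  t=1 PE[1][0]: acc=12 h=4 v=3
Under RS (3×3), PE[1][0]:
  t=0 PE[1][0]: acc=0 h=0 v=0
  t=1 PE[1][0]: acc=12 h=12 v=3

dataflow = WS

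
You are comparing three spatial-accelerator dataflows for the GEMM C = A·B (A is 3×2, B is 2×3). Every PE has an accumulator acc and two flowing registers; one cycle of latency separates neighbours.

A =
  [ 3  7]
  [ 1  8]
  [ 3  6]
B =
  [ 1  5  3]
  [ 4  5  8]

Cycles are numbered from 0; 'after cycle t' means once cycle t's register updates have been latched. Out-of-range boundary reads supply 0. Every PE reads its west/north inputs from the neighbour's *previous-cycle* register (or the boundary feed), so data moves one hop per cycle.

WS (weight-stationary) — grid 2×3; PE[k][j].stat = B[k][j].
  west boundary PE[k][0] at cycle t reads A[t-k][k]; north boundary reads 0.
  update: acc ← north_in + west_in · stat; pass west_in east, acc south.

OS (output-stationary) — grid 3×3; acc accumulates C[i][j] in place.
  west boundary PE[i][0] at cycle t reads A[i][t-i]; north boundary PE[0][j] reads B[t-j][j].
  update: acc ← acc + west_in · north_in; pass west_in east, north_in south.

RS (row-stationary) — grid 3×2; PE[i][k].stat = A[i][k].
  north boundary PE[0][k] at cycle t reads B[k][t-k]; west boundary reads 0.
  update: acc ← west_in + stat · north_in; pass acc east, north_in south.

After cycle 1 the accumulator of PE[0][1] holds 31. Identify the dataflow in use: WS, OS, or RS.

WS (2×3 grid), PE[0][1]:
  c0 r0c1: 0 / 0 / 0
  c1 r0c1: 15 / 3 / 15
OS (3×3 grid), PE[0][1]:
  c0 r0c1: 0 / 0 / 0
  c1 r0c1: 15 / 3 / 5
RS (3×2 grid), PE[0][1]:
  c0 r0c1: 0 / 0 / 0
  c1 r0c1: 31 / 31 / 4

dataflow = RS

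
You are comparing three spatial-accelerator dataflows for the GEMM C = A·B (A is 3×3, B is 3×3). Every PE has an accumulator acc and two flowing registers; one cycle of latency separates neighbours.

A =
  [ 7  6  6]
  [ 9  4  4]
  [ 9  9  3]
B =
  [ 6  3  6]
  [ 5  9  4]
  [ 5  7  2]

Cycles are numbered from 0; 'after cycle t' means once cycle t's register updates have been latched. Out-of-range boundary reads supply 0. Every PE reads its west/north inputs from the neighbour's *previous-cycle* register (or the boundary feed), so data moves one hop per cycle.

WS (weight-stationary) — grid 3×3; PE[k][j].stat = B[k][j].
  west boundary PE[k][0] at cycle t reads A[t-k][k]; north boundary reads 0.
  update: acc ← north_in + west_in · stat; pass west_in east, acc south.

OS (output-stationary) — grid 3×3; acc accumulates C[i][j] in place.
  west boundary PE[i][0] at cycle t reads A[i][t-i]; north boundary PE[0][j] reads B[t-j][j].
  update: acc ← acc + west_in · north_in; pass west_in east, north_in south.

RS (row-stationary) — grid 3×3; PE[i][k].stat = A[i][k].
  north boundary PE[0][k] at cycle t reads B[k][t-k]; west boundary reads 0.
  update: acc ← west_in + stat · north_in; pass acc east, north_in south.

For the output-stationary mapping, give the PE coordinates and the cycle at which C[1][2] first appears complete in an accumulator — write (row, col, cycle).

(row, col, cycle) = (1, 2, 5)

Under OS, C[1][2] lands at PE[1][2]:
  step 0 · PE1,2: acc=0; fwd→0 fwd↓0
  step 1 · PE1,2: acc=0; fwd→0 fwd↓0
  step 2 · PE1,2: acc=0; fwd→0 fwd↓0
  step 3 · PE1,2: acc=54; fwd→9 fwd↓6
  step 4 · PE1,2: acc=70; fwd→4 fwd↓4
  step 5 · PE1,2: acc=78; fwd→4 fwd↓2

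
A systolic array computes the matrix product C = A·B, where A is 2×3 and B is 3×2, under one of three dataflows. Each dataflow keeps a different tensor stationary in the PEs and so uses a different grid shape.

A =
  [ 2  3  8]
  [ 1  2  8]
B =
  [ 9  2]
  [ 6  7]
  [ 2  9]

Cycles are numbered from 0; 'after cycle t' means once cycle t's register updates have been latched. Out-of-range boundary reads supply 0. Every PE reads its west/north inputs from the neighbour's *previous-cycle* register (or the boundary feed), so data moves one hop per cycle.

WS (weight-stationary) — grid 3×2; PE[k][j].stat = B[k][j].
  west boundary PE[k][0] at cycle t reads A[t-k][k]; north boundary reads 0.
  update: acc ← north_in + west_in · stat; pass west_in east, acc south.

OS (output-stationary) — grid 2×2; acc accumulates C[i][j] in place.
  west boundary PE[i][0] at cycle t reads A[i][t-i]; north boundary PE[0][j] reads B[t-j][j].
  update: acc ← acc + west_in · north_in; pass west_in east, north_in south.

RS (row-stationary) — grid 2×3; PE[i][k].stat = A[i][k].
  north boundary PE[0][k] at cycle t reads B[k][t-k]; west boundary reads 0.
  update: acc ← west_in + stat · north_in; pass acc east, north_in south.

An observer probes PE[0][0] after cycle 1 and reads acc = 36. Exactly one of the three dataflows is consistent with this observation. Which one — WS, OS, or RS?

dataflow = OS

WS (3×2 grid), PE[0][0]:
  cycle 0: PE[0][0] → acc 18, east 2, south 18
  cycle 1: PE[0][0] → acc 9, east 1, south 9
OS (2×2 grid), PE[0][0]:
  cycle 0: PE[0][0] → acc 18, east 2, south 9
  cycle 1: PE[0][0] → acc 36, east 3, south 6
RS (2×3 grid), PE[0][0]:
  cycle 0: PE[0][0] → acc 18, east 18, south 9
  cycle 1: PE[0][0] → acc 4, east 4, south 2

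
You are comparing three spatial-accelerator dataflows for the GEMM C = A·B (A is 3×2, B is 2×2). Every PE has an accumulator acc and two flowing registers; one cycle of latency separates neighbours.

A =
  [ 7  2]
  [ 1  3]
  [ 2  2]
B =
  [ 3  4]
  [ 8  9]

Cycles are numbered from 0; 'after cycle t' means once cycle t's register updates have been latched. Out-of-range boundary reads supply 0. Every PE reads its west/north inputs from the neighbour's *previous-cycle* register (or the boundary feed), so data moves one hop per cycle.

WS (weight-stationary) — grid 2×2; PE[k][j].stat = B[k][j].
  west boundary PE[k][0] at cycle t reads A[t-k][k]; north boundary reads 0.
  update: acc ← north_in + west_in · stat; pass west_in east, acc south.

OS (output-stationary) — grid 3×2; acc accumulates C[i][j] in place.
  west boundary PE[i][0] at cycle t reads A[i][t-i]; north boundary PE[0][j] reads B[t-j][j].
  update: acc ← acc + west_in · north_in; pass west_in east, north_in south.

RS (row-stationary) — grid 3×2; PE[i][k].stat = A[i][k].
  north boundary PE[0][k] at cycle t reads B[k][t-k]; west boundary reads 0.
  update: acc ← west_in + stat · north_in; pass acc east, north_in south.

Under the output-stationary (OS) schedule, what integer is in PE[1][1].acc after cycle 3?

Tracing OS — 3×2 array, target PE[1][1]:
  c0 r0c1: 0 / 0 / 0
  c0 r1c0: 0 / 0 / 0
  c0 r1c1: 0 / 0 / 0
  c1 r0c1: 28 / 7 / 4
  c1 r1c0: 3 / 1 / 3
  c1 r1c1: 0 / 0 / 0
  c2 r0c1: 46 / 2 / 9
  c2 r1c0: 27 / 3 / 8
  c2 r1c1: 4 / 1 / 4
  c3 r0c1: 46 / 0 / 0
  c3 r1c0: 27 / 0 / 0
  c3 r1c1: 31 / 3 / 9

PE[1][1].acc = 31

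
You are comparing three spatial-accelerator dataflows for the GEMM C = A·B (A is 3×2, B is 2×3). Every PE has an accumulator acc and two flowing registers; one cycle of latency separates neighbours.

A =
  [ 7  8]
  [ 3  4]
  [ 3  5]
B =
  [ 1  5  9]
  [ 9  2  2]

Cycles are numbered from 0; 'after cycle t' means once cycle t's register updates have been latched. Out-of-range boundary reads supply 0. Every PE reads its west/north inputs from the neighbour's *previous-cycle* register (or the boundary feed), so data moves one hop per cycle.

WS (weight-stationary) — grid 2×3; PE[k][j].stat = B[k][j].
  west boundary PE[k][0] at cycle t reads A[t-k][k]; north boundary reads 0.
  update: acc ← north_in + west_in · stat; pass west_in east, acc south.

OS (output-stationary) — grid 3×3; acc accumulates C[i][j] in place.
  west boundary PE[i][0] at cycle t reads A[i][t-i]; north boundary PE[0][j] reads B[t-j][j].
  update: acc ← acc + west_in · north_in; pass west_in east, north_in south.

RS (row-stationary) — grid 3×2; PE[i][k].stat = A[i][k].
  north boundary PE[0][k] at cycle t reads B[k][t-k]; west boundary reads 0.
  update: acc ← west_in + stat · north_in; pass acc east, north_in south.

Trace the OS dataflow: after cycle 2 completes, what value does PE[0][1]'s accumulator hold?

PE[0][1].acc = 51

OS on a 3×3 grid — tracing PE[0][1] and its feeders:
  c0 r0c0: 7 / 7 / 1
  c0 r0c1: 0 / 0 / 0
  c1 r0c0: 79 / 8 / 9
  c1 r0c1: 35 / 7 / 5
  c2 r0c0: 79 / 0 / 0
  c2 r0c1: 51 / 8 / 2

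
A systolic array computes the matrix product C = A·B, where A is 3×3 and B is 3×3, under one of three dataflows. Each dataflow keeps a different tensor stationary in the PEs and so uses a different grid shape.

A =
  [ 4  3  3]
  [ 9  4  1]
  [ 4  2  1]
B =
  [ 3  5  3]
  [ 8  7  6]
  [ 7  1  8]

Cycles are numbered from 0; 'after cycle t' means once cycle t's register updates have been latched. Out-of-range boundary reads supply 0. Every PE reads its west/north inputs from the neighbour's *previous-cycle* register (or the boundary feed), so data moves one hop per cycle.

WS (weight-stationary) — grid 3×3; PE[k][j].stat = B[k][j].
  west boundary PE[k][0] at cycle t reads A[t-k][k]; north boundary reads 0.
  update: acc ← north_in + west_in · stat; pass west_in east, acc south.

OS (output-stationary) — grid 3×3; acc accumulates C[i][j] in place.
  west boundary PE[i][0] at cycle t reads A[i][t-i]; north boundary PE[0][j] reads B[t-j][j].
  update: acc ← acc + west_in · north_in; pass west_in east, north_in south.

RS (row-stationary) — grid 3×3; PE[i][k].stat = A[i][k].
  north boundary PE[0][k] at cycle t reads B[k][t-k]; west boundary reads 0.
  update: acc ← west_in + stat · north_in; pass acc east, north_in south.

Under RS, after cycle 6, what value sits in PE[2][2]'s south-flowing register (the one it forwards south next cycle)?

register = 8

RS (3×3). Following PE[2][2] plus its west/north inputs:
  t=0 PE[1][2]: acc=0 h=0 v=0
  t=0 PE[2][1]: acc=0 h=0 v=0
  t=0 PE[2][2]: acc=0 h=0 v=0
  t=1 PE[1][2]: acc=0 h=0 v=0
  t=1 PE[2][1]: acc=0 h=0 v=0
  t=1 PE[2][2]: acc=0 h=0 v=0
  t=2 PE[1][2]: acc=0 h=0 v=0
  t=2 PE[2][1]: acc=0 h=0 v=0
  t=2 PE[2][2]: acc=0 h=0 v=0
  t=3 PE[1][2]: acc=66 h=66 v=7
  t=3 PE[2][1]: acc=28 h=28 v=8
  t=3 PE[2][2]: acc=0 h=0 v=0
  t=4 PE[1][2]: acc=74 h=74 v=1
  t=4 PE[2][1]: acc=34 h=34 v=7
  t=4 PE[2][2]: acc=35 h=35 v=7
  t=5 PE[1][2]: acc=59 h=59 v=8
  t=5 PE[2][1]: acc=24 h=24 v=6
  t=5 PE[2][2]: acc=35 h=35 v=1
  t=6 PE[1][2]: acc=0 h=0 v=0
  t=6 PE[2][1]: acc=0 h=0 v=0
  t=6 PE[2][2]: acc=32 h=32 v=8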